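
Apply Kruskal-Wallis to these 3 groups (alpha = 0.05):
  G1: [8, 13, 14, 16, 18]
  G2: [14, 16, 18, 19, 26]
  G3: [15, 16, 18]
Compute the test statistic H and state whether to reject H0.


Step 1: Combine all N = 13 observations and assign midranks.
sorted (value, group, rank): (8,G1,1), (13,G1,2), (14,G1,3.5), (14,G2,3.5), (15,G3,5), (16,G1,7), (16,G2,7), (16,G3,7), (18,G1,10), (18,G2,10), (18,G3,10), (19,G2,12), (26,G2,13)
Step 2: Sum ranks within each group.
R_1 = 23.5 (n_1 = 5)
R_2 = 45.5 (n_2 = 5)
R_3 = 22 (n_3 = 3)
Step 3: H = 12/(N(N+1)) * sum(R_i^2/n_i) - 3(N+1)
     = 12/(13*14) * (23.5^2/5 + 45.5^2/5 + 22^2/3) - 3*14
     = 0.065934 * 685.833 - 42
     = 3.219780.
Step 4: Ties present; correction factor C = 1 - 54/(13^3 - 13) = 0.975275. Corrected H = 3.219780 / 0.975275 = 3.301408.
Step 5: Under H0, H ~ chi^2(2); p-value = 0.191915.
Step 6: alpha = 0.05. fail to reject H0.

H = 3.3014, df = 2, p = 0.191915, fail to reject H0.


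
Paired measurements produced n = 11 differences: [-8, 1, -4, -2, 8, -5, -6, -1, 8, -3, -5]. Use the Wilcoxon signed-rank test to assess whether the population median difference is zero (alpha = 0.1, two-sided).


Step 1: Drop any zero differences (none here) and take |d_i|.
|d| = [8, 1, 4, 2, 8, 5, 6, 1, 8, 3, 5]
Step 2: Midrank |d_i| (ties get averaged ranks).
ranks: |8|->10, |1|->1.5, |4|->5, |2|->3, |8|->10, |5|->6.5, |6|->8, |1|->1.5, |8|->10, |3|->4, |5|->6.5
Step 3: Attach original signs; sum ranks with positive sign and with negative sign.
W+ = 1.5 + 10 + 10 = 21.5
W- = 10 + 5 + 3 + 6.5 + 8 + 1.5 + 4 + 6.5 = 44.5
(Check: W+ + W- = 66 should equal n(n+1)/2 = 66.)
Step 4: Test statistic W = min(W+, W-) = 21.5.
Step 5: Ties in |d|, so use the tie-corrected normal approximation.
        E[W] = n(n+1)/4 = 11*12/4 = 33.
        Tie groups: |d|=1 (t=2), |d|=5 (t=2), |d|=8 (t=3); sum(t^3 - t) = 36.
        Var[W] = n(n+1)(2n+1)/24 - sum(t^3-t)/48 = 3036/24 - 36/48 = 125.75.
        z = (W - E[W]) / sqrt(Var[W]) = (21.5 - 33) / 11.2138 = -1.0255.
        Two-sided p = 2*Phi(z) = 0.305118.
Step 6: alpha = 0.1. fail to reject H0.

W+ = 21.5, W- = 44.5, W = min = 21.5, p = 0.305118, fail to reject H0.


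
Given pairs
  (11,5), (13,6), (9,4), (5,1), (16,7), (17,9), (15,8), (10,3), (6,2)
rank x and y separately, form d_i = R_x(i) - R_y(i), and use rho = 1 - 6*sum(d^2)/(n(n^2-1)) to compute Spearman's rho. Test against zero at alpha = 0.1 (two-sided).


Step 1: Rank x and y separately (midranks; no ties here).
rank(x): 11->5, 13->6, 9->3, 5->1, 16->8, 17->9, 15->7, 10->4, 6->2
rank(y): 5->5, 6->6, 4->4, 1->1, 7->7, 9->9, 8->8, 3->3, 2->2
Step 2: d_i = R_x(i) - R_y(i); compute d_i^2.
  (5-5)^2=0, (6-6)^2=0, (3-4)^2=1, (1-1)^2=0, (8-7)^2=1, (9-9)^2=0, (7-8)^2=1, (4-3)^2=1, (2-2)^2=0
sum(d^2) = 4.
Step 3: rho = 1 - 6*4 / (9*(9^2 - 1)) = 1 - 24/720 = 0.966667.
Step 4: Under H0, t = rho * sqrt((n-2)/(1-rho^2)) = 9.9890 ~ t(7).
Step 5: Two-sided p-value from the t-distribution with 7 df = 0.000022.
Step 6: alpha = 0.1. reject H0.

rho = 0.9667, p = 0.000022, reject H0 at alpha = 0.1.


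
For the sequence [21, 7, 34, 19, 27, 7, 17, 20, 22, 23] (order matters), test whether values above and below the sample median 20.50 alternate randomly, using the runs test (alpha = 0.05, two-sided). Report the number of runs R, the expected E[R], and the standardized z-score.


Step 1: Compute median = 20.50; label A = above, B = below.
Labels in order: ABABABBBAA  (n_A = 5, n_B = 5)
Step 2: Count runs R = 7.
Step 3: Under H0 (random ordering), E[R] = 2*n_A*n_B/(n_A+n_B) + 1 = 2*5*5/10 + 1 = 6.0000.
        Var[R] = 2*n_A*n_B*(2*n_A*n_B - n_A - n_B) / ((n_A+n_B)^2 * (n_A+n_B-1)) = 2000/900 = 2.2222.
        SD[R] = 1.4907.
Step 4: Continuity-corrected z = (R - 0.5 - E[R]) / SD[R] = (7 - 0.5 - 6.0000) / 1.4907 = 0.3354.
Step 5: Two-sided p-value via normal approximation = 2*(1 - Phi(|z|)) = 0.737316.
Step 6: alpha = 0.05. fail to reject H0.

R = 7, z = 0.3354, p = 0.737316, fail to reject H0.


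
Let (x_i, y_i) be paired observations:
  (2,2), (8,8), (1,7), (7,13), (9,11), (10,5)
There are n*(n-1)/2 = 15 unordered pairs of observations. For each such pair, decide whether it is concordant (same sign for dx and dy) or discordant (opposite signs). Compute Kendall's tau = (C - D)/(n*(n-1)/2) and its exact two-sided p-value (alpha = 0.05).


Step 1: Enumerate the 15 unordered pairs (i,j) with i<j and classify each by sign(x_j-x_i) * sign(y_j-y_i).
  (1,2):dx=+6,dy=+6->C; (1,3):dx=-1,dy=+5->D; (1,4):dx=+5,dy=+11->C; (1,5):dx=+7,dy=+9->C
  (1,6):dx=+8,dy=+3->C; (2,3):dx=-7,dy=-1->C; (2,4):dx=-1,dy=+5->D; (2,5):dx=+1,dy=+3->C
  (2,6):dx=+2,dy=-3->D; (3,4):dx=+6,dy=+6->C; (3,5):dx=+8,dy=+4->C; (3,6):dx=+9,dy=-2->D
  (4,5):dx=+2,dy=-2->D; (4,6):dx=+3,dy=-8->D; (5,6):dx=+1,dy=-6->D
Step 2: C = 8, D = 7, total pairs = 15.
Step 3: tau = (C - D)/(n(n-1)/2) = (8 - 7)/15 = 0.066667.
Step 4: Exact two-sided p-value (enumerate n! = 720 permutations of y under H0): p = 1.000000.
Step 5: alpha = 0.05. fail to reject H0.

tau_b = 0.0667 (C=8, D=7), p = 1.000000, fail to reject H0.


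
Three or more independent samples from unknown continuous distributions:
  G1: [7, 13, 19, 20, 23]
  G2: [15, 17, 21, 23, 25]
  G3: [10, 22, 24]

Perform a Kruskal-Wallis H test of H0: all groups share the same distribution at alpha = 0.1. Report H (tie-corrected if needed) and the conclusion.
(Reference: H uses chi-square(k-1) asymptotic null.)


Step 1: Combine all N = 13 observations and assign midranks.
sorted (value, group, rank): (7,G1,1), (10,G3,2), (13,G1,3), (15,G2,4), (17,G2,5), (19,G1,6), (20,G1,7), (21,G2,8), (22,G3,9), (23,G1,10.5), (23,G2,10.5), (24,G3,12), (25,G2,13)
Step 2: Sum ranks within each group.
R_1 = 27.5 (n_1 = 5)
R_2 = 40.5 (n_2 = 5)
R_3 = 23 (n_3 = 3)
Step 3: H = 12/(N(N+1)) * sum(R_i^2/n_i) - 3(N+1)
     = 12/(13*14) * (27.5^2/5 + 40.5^2/5 + 23^2/3) - 3*14
     = 0.065934 * 655.633 - 42
     = 1.228571.
Step 4: Ties present; correction factor C = 1 - 6/(13^3 - 13) = 0.997253. Corrected H = 1.228571 / 0.997253 = 1.231956.
Step 5: Under H0, H ~ chi^2(2); p-value = 0.540112.
Step 6: alpha = 0.1. fail to reject H0.

H = 1.2320, df = 2, p = 0.540112, fail to reject H0.


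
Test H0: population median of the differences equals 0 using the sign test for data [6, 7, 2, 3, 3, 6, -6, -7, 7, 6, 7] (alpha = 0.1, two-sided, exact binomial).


Step 1: Discard zero differences. Original n = 11; n_eff = number of nonzero differences = 11.
Nonzero differences (with sign): +6, +7, +2, +3, +3, +6, -6, -7, +7, +6, +7
Step 2: Count signs: positive = 9, negative = 2.
Step 3: Under H0: P(positive) = 0.5, so the number of positives S ~ Bin(11, 0.5).
Step 4: Two-sided exact p-value = sum of Bin(11,0.5) probabilities at or below the observed probability = 0.065430.
Step 5: alpha = 0.1. reject H0.

n_eff = 11, pos = 9, neg = 2, p = 0.065430, reject H0.


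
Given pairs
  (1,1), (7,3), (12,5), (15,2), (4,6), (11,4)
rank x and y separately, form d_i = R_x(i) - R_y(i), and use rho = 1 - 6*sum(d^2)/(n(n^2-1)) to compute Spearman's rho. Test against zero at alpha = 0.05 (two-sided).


Step 1: Rank x and y separately (midranks; no ties here).
rank(x): 1->1, 7->3, 12->5, 15->6, 4->2, 11->4
rank(y): 1->1, 3->3, 5->5, 2->2, 6->6, 4->4
Step 2: d_i = R_x(i) - R_y(i); compute d_i^2.
  (1-1)^2=0, (3-3)^2=0, (5-5)^2=0, (6-2)^2=16, (2-6)^2=16, (4-4)^2=0
sum(d^2) = 32.
Step 3: rho = 1 - 6*32 / (6*(6^2 - 1)) = 1 - 192/210 = 0.085714.
Step 4: Under H0, t = rho * sqrt((n-2)/(1-rho^2)) = 0.1721 ~ t(4).
Step 5: Two-sided p-value from the t-distribution with 4 df = 0.871743.
Step 6: alpha = 0.05. fail to reject H0.

rho = 0.0857, p = 0.871743, fail to reject H0 at alpha = 0.05.


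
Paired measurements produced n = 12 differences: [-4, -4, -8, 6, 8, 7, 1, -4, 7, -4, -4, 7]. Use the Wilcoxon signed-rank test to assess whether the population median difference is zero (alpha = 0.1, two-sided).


Step 1: Drop any zero differences (none here) and take |d_i|.
|d| = [4, 4, 8, 6, 8, 7, 1, 4, 7, 4, 4, 7]
Step 2: Midrank |d_i| (ties get averaged ranks).
ranks: |4|->4, |4|->4, |8|->11.5, |6|->7, |8|->11.5, |7|->9, |1|->1, |4|->4, |7|->9, |4|->4, |4|->4, |7|->9
Step 3: Attach original signs; sum ranks with positive sign and with negative sign.
W+ = 7 + 11.5 + 9 + 1 + 9 + 9 = 46.5
W- = 4 + 4 + 11.5 + 4 + 4 + 4 = 31.5
(Check: W+ + W- = 78 should equal n(n+1)/2 = 78.)
Step 4: Test statistic W = min(W+, W-) = 31.5.
Step 5: Ties in |d|, so use the tie-corrected normal approximation.
        E[W] = n(n+1)/4 = 12*13/4 = 39.
        Tie groups: |d|=4 (t=5), |d|=7 (t=3), |d|=8 (t=2); sum(t^3 - t) = 150.
        Var[W] = n(n+1)(2n+1)/24 - sum(t^3-t)/48 = 3900/24 - 150/48 = 159.375.
        z = (W - E[W]) / sqrt(Var[W]) = (31.5 - 39) / 12.6244 = -0.5941.
        Two-sided p = 2*Phi(z) = 0.552453.
Step 6: alpha = 0.1. fail to reject H0.

W+ = 46.5, W- = 31.5, W = min = 31.5, p = 0.552453, fail to reject H0.


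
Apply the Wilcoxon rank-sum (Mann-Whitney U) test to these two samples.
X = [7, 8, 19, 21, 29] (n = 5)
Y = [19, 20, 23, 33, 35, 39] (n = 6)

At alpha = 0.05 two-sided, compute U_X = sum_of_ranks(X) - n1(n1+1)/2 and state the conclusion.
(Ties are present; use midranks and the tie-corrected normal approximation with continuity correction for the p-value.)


Step 1: Combine and sort all 11 observations; assign midranks.
sorted (value, group): (7,X), (8,X), (19,X), (19,Y), (20,Y), (21,X), (23,Y), (29,X), (33,Y), (35,Y), (39,Y)
ranks: 7->1, 8->2, 19->3.5, 19->3.5, 20->5, 21->6, 23->7, 29->8, 33->9, 35->10, 39->11
Step 2: Rank sum for X: R1 = 1 + 2 + 3.5 + 6 + 8 = 20.5.
Step 3: U_X = R1 - n1(n1+1)/2 = 20.5 - 5*6/2 = 20.5 - 15 = 5.5.
       U_Y = n1*n2 - U_X = 30 - 5.5 = 24.5.
Step 4: Ties are present, so use the tie-corrected normal approximation (with continuity correction) for the p-value.
Step 5: p-value = 0.099576; compare to alpha = 0.05. fail to reject H0.

U_X = 5.5, p = 0.099576, fail to reject H0 at alpha = 0.05.


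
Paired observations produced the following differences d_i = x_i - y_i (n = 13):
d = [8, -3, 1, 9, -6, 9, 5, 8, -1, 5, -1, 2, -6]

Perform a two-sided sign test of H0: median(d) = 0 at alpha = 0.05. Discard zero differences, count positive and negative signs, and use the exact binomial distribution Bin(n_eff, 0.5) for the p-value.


Step 1: Discard zero differences. Original n = 13; n_eff = number of nonzero differences = 13.
Nonzero differences (with sign): +8, -3, +1, +9, -6, +9, +5, +8, -1, +5, -1, +2, -6
Step 2: Count signs: positive = 8, negative = 5.
Step 3: Under H0: P(positive) = 0.5, so the number of positives S ~ Bin(13, 0.5).
Step 4: Two-sided exact p-value = sum of Bin(13,0.5) probabilities at or below the observed probability = 0.581055.
Step 5: alpha = 0.05. fail to reject H0.

n_eff = 13, pos = 8, neg = 5, p = 0.581055, fail to reject H0.


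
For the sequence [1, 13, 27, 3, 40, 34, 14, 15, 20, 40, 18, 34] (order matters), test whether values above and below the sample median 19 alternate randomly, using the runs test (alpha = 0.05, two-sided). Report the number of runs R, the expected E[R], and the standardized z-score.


Step 1: Compute median = 19; label A = above, B = below.
Labels in order: BBABAABBAABA  (n_A = 6, n_B = 6)
Step 2: Count runs R = 8.
Step 3: Under H0 (random ordering), E[R] = 2*n_A*n_B/(n_A+n_B) + 1 = 2*6*6/12 + 1 = 7.0000.
        Var[R] = 2*n_A*n_B*(2*n_A*n_B - n_A - n_B) / ((n_A+n_B)^2 * (n_A+n_B-1)) = 4320/1584 = 2.7273.
        SD[R] = 1.6514.
Step 4: Continuity-corrected z = (R - 0.5 - E[R]) / SD[R] = (8 - 0.5 - 7.0000) / 1.6514 = 0.3028.
Step 5: Two-sided p-value via normal approximation = 2*(1 - Phi(|z|)) = 0.762069.
Step 6: alpha = 0.05. fail to reject H0.

R = 8, z = 0.3028, p = 0.762069, fail to reject H0.


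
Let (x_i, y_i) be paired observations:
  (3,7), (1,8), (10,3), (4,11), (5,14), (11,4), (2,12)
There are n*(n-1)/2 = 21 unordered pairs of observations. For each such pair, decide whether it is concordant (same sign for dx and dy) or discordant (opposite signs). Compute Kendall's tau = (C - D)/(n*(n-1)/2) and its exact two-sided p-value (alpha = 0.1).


Step 1: Enumerate the 21 unordered pairs (i,j) with i<j and classify each by sign(x_j-x_i) * sign(y_j-y_i).
  (1,2):dx=-2,dy=+1->D; (1,3):dx=+7,dy=-4->D; (1,4):dx=+1,dy=+4->C; (1,5):dx=+2,dy=+7->C
  (1,6):dx=+8,dy=-3->D; (1,7):dx=-1,dy=+5->D; (2,3):dx=+9,dy=-5->D; (2,4):dx=+3,dy=+3->C
  (2,5):dx=+4,dy=+6->C; (2,6):dx=+10,dy=-4->D; (2,7):dx=+1,dy=+4->C; (3,4):dx=-6,dy=+8->D
  (3,5):dx=-5,dy=+11->D; (3,6):dx=+1,dy=+1->C; (3,7):dx=-8,dy=+9->D; (4,5):dx=+1,dy=+3->C
  (4,6):dx=+7,dy=-7->D; (4,7):dx=-2,dy=+1->D; (5,6):dx=+6,dy=-10->D; (5,7):dx=-3,dy=-2->C
  (6,7):dx=-9,dy=+8->D
Step 2: C = 8, D = 13, total pairs = 21.
Step 3: tau = (C - D)/(n(n-1)/2) = (8 - 13)/21 = -0.238095.
Step 4: Exact two-sided p-value (enumerate n! = 5040 permutations of y under H0): p = 0.561905.
Step 5: alpha = 0.1. fail to reject H0.

tau_b = -0.2381 (C=8, D=13), p = 0.561905, fail to reject H0.


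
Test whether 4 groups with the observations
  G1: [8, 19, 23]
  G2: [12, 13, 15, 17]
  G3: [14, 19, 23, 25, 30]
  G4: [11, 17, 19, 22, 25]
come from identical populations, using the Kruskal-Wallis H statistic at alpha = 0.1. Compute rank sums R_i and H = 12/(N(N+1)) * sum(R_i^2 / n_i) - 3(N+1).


Step 1: Combine all N = 17 observations and assign midranks.
sorted (value, group, rank): (8,G1,1), (11,G4,2), (12,G2,3), (13,G2,4), (14,G3,5), (15,G2,6), (17,G2,7.5), (17,G4,7.5), (19,G1,10), (19,G3,10), (19,G4,10), (22,G4,12), (23,G1,13.5), (23,G3,13.5), (25,G3,15.5), (25,G4,15.5), (30,G3,17)
Step 2: Sum ranks within each group.
R_1 = 24.5 (n_1 = 3)
R_2 = 20.5 (n_2 = 4)
R_3 = 61 (n_3 = 5)
R_4 = 47 (n_4 = 5)
Step 3: H = 12/(N(N+1)) * sum(R_i^2/n_i) - 3(N+1)
     = 12/(17*18) * (24.5^2/3 + 20.5^2/4 + 61^2/5 + 47^2/5) - 3*18
     = 0.039216 * 1491.15 - 54
     = 4.476307.
Step 4: Ties present; correction factor C = 1 - 42/(17^3 - 17) = 0.991422. Corrected H = 4.476307 / 0.991422 = 4.515039.
Step 5: Under H0, H ~ chi^2(3); p-value = 0.210953.
Step 6: alpha = 0.1. fail to reject H0.

H = 4.5150, df = 3, p = 0.210953, fail to reject H0.


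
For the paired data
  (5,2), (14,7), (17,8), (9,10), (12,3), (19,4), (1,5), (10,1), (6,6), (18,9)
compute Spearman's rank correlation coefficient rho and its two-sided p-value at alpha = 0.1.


Step 1: Rank x and y separately (midranks; no ties here).
rank(x): 5->2, 14->7, 17->8, 9->4, 12->6, 19->10, 1->1, 10->5, 6->3, 18->9
rank(y): 2->2, 7->7, 8->8, 10->10, 3->3, 4->4, 5->5, 1->1, 6->6, 9->9
Step 2: d_i = R_x(i) - R_y(i); compute d_i^2.
  (2-2)^2=0, (7-7)^2=0, (8-8)^2=0, (4-10)^2=36, (6-3)^2=9, (10-4)^2=36, (1-5)^2=16, (5-1)^2=16, (3-6)^2=9, (9-9)^2=0
sum(d^2) = 122.
Step 3: rho = 1 - 6*122 / (10*(10^2 - 1)) = 1 - 732/990 = 0.260606.
Step 4: Under H0, t = rho * sqrt((n-2)/(1-rho^2)) = 0.7635 ~ t(8).
Step 5: Two-sided p-value from the t-distribution with 8 df = 0.467089.
Step 6: alpha = 0.1. fail to reject H0.

rho = 0.2606, p = 0.467089, fail to reject H0 at alpha = 0.1.


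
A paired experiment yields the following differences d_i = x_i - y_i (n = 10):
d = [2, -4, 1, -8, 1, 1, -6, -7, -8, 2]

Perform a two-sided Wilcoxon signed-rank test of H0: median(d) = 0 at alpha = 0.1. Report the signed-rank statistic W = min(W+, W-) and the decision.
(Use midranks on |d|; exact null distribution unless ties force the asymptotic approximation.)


Step 1: Drop any zero differences (none here) and take |d_i|.
|d| = [2, 4, 1, 8, 1, 1, 6, 7, 8, 2]
Step 2: Midrank |d_i| (ties get averaged ranks).
ranks: |2|->4.5, |4|->6, |1|->2, |8|->9.5, |1|->2, |1|->2, |6|->7, |7|->8, |8|->9.5, |2|->4.5
Step 3: Attach original signs; sum ranks with positive sign and with negative sign.
W+ = 4.5 + 2 + 2 + 2 + 4.5 = 15
W- = 6 + 9.5 + 7 + 8 + 9.5 = 40
(Check: W+ + W- = 55 should equal n(n+1)/2 = 55.)
Step 4: Test statistic W = min(W+, W-) = 15.
Step 5: Ties in |d|, so use the tie-corrected normal approximation.
        E[W] = n(n+1)/4 = 10*11/4 = 27.5.
        Tie groups: |d|=1 (t=3), |d|=2 (t=2), |d|=8 (t=2); sum(t^3 - t) = 36.
        Var[W] = n(n+1)(2n+1)/24 - sum(t^3-t)/48 = 2310/24 - 36/48 = 95.5.
        z = (W - E[W]) / sqrt(Var[W]) = (15 - 27.5) / 9.7724 = -1.2791.
        Two-sided p = 2*Phi(z) = 0.200858.
Step 6: alpha = 0.1. fail to reject H0.

W+ = 15, W- = 40, W = min = 15, p = 0.200858, fail to reject H0.


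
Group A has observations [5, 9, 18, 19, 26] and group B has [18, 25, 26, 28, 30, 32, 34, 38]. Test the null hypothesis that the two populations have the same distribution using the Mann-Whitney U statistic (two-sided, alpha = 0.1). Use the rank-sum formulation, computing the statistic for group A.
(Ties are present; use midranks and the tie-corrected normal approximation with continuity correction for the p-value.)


Step 1: Combine and sort all 13 observations; assign midranks.
sorted (value, group): (5,X), (9,X), (18,X), (18,Y), (19,X), (25,Y), (26,X), (26,Y), (28,Y), (30,Y), (32,Y), (34,Y), (38,Y)
ranks: 5->1, 9->2, 18->3.5, 18->3.5, 19->5, 25->6, 26->7.5, 26->7.5, 28->9, 30->10, 32->11, 34->12, 38->13
Step 2: Rank sum for X: R1 = 1 + 2 + 3.5 + 5 + 7.5 = 19.
Step 3: U_X = R1 - n1(n1+1)/2 = 19 - 5*6/2 = 19 - 15 = 4.
       U_Y = n1*n2 - U_X = 40 - 4 = 36.
Step 4: Ties are present, so use the tie-corrected normal approximation (with continuity correction) for the p-value.
Step 5: p-value = 0.022892; compare to alpha = 0.1. reject H0.

U_X = 4, p = 0.022892, reject H0 at alpha = 0.1.


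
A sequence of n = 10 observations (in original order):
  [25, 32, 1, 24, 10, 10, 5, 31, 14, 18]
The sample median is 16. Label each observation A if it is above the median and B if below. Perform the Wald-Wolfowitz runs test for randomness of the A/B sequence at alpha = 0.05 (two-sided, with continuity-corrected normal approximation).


Step 1: Compute median = 16; label A = above, B = below.
Labels in order: AABABBBABA  (n_A = 5, n_B = 5)
Step 2: Count runs R = 7.
Step 3: Under H0 (random ordering), E[R] = 2*n_A*n_B/(n_A+n_B) + 1 = 2*5*5/10 + 1 = 6.0000.
        Var[R] = 2*n_A*n_B*(2*n_A*n_B - n_A - n_B) / ((n_A+n_B)^2 * (n_A+n_B-1)) = 2000/900 = 2.2222.
        SD[R] = 1.4907.
Step 4: Continuity-corrected z = (R - 0.5 - E[R]) / SD[R] = (7 - 0.5 - 6.0000) / 1.4907 = 0.3354.
Step 5: Two-sided p-value via normal approximation = 2*(1 - Phi(|z|)) = 0.737316.
Step 6: alpha = 0.05. fail to reject H0.

R = 7, z = 0.3354, p = 0.737316, fail to reject H0.


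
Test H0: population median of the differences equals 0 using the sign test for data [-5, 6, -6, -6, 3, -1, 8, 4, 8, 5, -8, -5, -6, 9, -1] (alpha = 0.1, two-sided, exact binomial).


Step 1: Discard zero differences. Original n = 15; n_eff = number of nonzero differences = 15.
Nonzero differences (with sign): -5, +6, -6, -6, +3, -1, +8, +4, +8, +5, -8, -5, -6, +9, -1
Step 2: Count signs: positive = 7, negative = 8.
Step 3: Under H0: P(positive) = 0.5, so the number of positives S ~ Bin(15, 0.5).
Step 4: Two-sided exact p-value = sum of Bin(15,0.5) probabilities at or below the observed probability = 1.000000.
Step 5: alpha = 0.1. fail to reject H0.

n_eff = 15, pos = 7, neg = 8, p = 1.000000, fail to reject H0.


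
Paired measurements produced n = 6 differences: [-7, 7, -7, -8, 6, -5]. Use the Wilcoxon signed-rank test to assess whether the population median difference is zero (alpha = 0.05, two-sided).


Step 1: Drop any zero differences (none here) and take |d_i|.
|d| = [7, 7, 7, 8, 6, 5]
Step 2: Midrank |d_i| (ties get averaged ranks).
ranks: |7|->4, |7|->4, |7|->4, |8|->6, |6|->2, |5|->1
Step 3: Attach original signs; sum ranks with positive sign and with negative sign.
W+ = 4 + 2 = 6
W- = 4 + 4 + 6 + 1 = 15
(Check: W+ + W- = 21 should equal n(n+1)/2 = 21.)
Step 4: Test statistic W = min(W+, W-) = 6.
Step 5: Ties in |d|, so use the tie-corrected normal approximation.
        E[W] = n(n+1)/4 = 6*7/4 = 10.5.
        Tie groups: |d|=7 (t=3); sum(t^3 - t) = 24.
        Var[W] = n(n+1)(2n+1)/24 - sum(t^3-t)/48 = 546/24 - 24/48 = 22.25.
        z = (W - E[W]) / sqrt(Var[W]) = (6 - 10.5) / 4.7170 = -0.9540.
        Two-sided p = 2*Phi(z) = 0.340085.
Step 6: alpha = 0.05. fail to reject H0.

W+ = 6, W- = 15, W = min = 6, p = 0.340085, fail to reject H0.


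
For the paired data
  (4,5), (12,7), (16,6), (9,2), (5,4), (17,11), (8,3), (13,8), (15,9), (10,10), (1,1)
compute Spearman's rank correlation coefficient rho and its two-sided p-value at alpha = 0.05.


Step 1: Rank x and y separately (midranks; no ties here).
rank(x): 4->2, 12->7, 16->10, 9->5, 5->3, 17->11, 8->4, 13->8, 15->9, 10->6, 1->1
rank(y): 5->5, 7->7, 6->6, 2->2, 4->4, 11->11, 3->3, 8->8, 9->9, 10->10, 1->1
Step 2: d_i = R_x(i) - R_y(i); compute d_i^2.
  (2-5)^2=9, (7-7)^2=0, (10-6)^2=16, (5-2)^2=9, (3-4)^2=1, (11-11)^2=0, (4-3)^2=1, (8-8)^2=0, (9-9)^2=0, (6-10)^2=16, (1-1)^2=0
sum(d^2) = 52.
Step 3: rho = 1 - 6*52 / (11*(11^2 - 1)) = 1 - 312/1320 = 0.763636.
Step 4: Under H0, t = rho * sqrt((n-2)/(1-rho^2)) = 3.5482 ~ t(9).
Step 5: Two-sided p-value from the t-distribution with 9 df = 0.006233.
Step 6: alpha = 0.05. reject H0.

rho = 0.7636, p = 0.006233, reject H0 at alpha = 0.05.


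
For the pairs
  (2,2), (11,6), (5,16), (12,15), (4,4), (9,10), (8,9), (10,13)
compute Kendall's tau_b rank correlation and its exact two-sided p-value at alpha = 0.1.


Step 1: Enumerate the 28 unordered pairs (i,j) with i<j and classify each by sign(x_j-x_i) * sign(y_j-y_i).
  (1,2):dx=+9,dy=+4->C; (1,3):dx=+3,dy=+14->C; (1,4):dx=+10,dy=+13->C; (1,5):dx=+2,dy=+2->C
  (1,6):dx=+7,dy=+8->C; (1,7):dx=+6,dy=+7->C; (1,8):dx=+8,dy=+11->C; (2,3):dx=-6,dy=+10->D
  (2,4):dx=+1,dy=+9->C; (2,5):dx=-7,dy=-2->C; (2,6):dx=-2,dy=+4->D; (2,7):dx=-3,dy=+3->D
  (2,8):dx=-1,dy=+7->D; (3,4):dx=+7,dy=-1->D; (3,5):dx=-1,dy=-12->C; (3,6):dx=+4,dy=-6->D
  (3,7):dx=+3,dy=-7->D; (3,8):dx=+5,dy=-3->D; (4,5):dx=-8,dy=-11->C; (4,6):dx=-3,dy=-5->C
  (4,7):dx=-4,dy=-6->C; (4,8):dx=-2,dy=-2->C; (5,6):dx=+5,dy=+6->C; (5,7):dx=+4,dy=+5->C
  (5,8):dx=+6,dy=+9->C; (6,7):dx=-1,dy=-1->C; (6,8):dx=+1,dy=+3->C; (7,8):dx=+2,dy=+4->C
Step 2: C = 20, D = 8, total pairs = 28.
Step 3: tau = (C - D)/(n(n-1)/2) = (20 - 8)/28 = 0.428571.
Step 4: Exact two-sided p-value (enumerate n! = 40320 permutations of y under H0): p = 0.178869.
Step 5: alpha = 0.1. fail to reject H0.

tau_b = 0.4286 (C=20, D=8), p = 0.178869, fail to reject H0.


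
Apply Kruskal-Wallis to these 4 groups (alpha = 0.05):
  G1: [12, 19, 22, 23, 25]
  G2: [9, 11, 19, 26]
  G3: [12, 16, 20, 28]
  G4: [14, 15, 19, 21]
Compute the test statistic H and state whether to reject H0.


Step 1: Combine all N = 17 observations and assign midranks.
sorted (value, group, rank): (9,G2,1), (11,G2,2), (12,G1,3.5), (12,G3,3.5), (14,G4,5), (15,G4,6), (16,G3,7), (19,G1,9), (19,G2,9), (19,G4,9), (20,G3,11), (21,G4,12), (22,G1,13), (23,G1,14), (25,G1,15), (26,G2,16), (28,G3,17)
Step 2: Sum ranks within each group.
R_1 = 54.5 (n_1 = 5)
R_2 = 28 (n_2 = 4)
R_3 = 38.5 (n_3 = 4)
R_4 = 32 (n_4 = 4)
Step 3: H = 12/(N(N+1)) * sum(R_i^2/n_i) - 3(N+1)
     = 12/(17*18) * (54.5^2/5 + 28^2/4 + 38.5^2/4 + 32^2/4) - 3*18
     = 0.039216 * 1416.61 - 54
     = 1.553431.
Step 4: Ties present; correction factor C = 1 - 30/(17^3 - 17) = 0.993873. Corrected H = 1.553431 / 0.993873 = 1.563009.
Step 5: Under H0, H ~ chi^2(3); p-value = 0.667806.
Step 6: alpha = 0.05. fail to reject H0.

H = 1.5630, df = 3, p = 0.667806, fail to reject H0.


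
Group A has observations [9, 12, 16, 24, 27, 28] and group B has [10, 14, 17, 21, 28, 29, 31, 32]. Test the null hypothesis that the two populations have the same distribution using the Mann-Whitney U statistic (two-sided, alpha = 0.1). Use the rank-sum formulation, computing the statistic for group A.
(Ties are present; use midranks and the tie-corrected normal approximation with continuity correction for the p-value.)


Step 1: Combine and sort all 14 observations; assign midranks.
sorted (value, group): (9,X), (10,Y), (12,X), (14,Y), (16,X), (17,Y), (21,Y), (24,X), (27,X), (28,X), (28,Y), (29,Y), (31,Y), (32,Y)
ranks: 9->1, 10->2, 12->3, 14->4, 16->5, 17->6, 21->7, 24->8, 27->9, 28->10.5, 28->10.5, 29->12, 31->13, 32->14
Step 2: Rank sum for X: R1 = 1 + 3 + 5 + 8 + 9 + 10.5 = 36.5.
Step 3: U_X = R1 - n1(n1+1)/2 = 36.5 - 6*7/2 = 36.5 - 21 = 15.5.
       U_Y = n1*n2 - U_X = 48 - 15.5 = 32.5.
Step 4: Ties are present, so use the tie-corrected normal approximation (with continuity correction) for the p-value.
Step 5: p-value = 0.301168; compare to alpha = 0.1. fail to reject H0.

U_X = 15.5, p = 0.301168, fail to reject H0 at alpha = 0.1.


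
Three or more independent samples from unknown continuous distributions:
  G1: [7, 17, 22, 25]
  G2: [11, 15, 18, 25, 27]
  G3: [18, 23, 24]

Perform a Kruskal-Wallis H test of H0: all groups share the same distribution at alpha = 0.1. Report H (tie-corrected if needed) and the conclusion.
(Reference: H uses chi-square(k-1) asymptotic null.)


Step 1: Combine all N = 12 observations and assign midranks.
sorted (value, group, rank): (7,G1,1), (11,G2,2), (15,G2,3), (17,G1,4), (18,G2,5.5), (18,G3,5.5), (22,G1,7), (23,G3,8), (24,G3,9), (25,G1,10.5), (25,G2,10.5), (27,G2,12)
Step 2: Sum ranks within each group.
R_1 = 22.5 (n_1 = 4)
R_2 = 33 (n_2 = 5)
R_3 = 22.5 (n_3 = 3)
Step 3: H = 12/(N(N+1)) * sum(R_i^2/n_i) - 3(N+1)
     = 12/(12*13) * (22.5^2/4 + 33^2/5 + 22.5^2/3) - 3*13
     = 0.076923 * 513.112 - 39
     = 0.470192.
Step 4: Ties present; correction factor C = 1 - 12/(12^3 - 12) = 0.993007. Corrected H = 0.470192 / 0.993007 = 0.473504.
Step 5: Under H0, H ~ chi^2(2); p-value = 0.789187.
Step 6: alpha = 0.1. fail to reject H0.

H = 0.4735, df = 2, p = 0.789187, fail to reject H0.


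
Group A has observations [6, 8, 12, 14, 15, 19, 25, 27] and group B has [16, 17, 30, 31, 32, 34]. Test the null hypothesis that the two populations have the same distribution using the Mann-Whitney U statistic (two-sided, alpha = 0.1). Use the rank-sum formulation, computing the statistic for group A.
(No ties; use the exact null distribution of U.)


Step 1: Combine and sort all 14 observations; assign midranks.
sorted (value, group): (6,X), (8,X), (12,X), (14,X), (15,X), (16,Y), (17,Y), (19,X), (25,X), (27,X), (30,Y), (31,Y), (32,Y), (34,Y)
ranks: 6->1, 8->2, 12->3, 14->4, 15->5, 16->6, 17->7, 19->8, 25->9, 27->10, 30->11, 31->12, 32->13, 34->14
Step 2: Rank sum for X: R1 = 1 + 2 + 3 + 4 + 5 + 8 + 9 + 10 = 42.
Step 3: U_X = R1 - n1(n1+1)/2 = 42 - 8*9/2 = 42 - 36 = 6.
       U_Y = n1*n2 - U_X = 48 - 6 = 42.
Step 4: No ties, so the exact null distribution of U (based on enumerating the C(14,8) = 3003 equally likely rank assignments) gives the two-sided p-value.
Step 5: p-value = 0.019980; compare to alpha = 0.1. reject H0.

U_X = 6, p = 0.019980, reject H0 at alpha = 0.1.


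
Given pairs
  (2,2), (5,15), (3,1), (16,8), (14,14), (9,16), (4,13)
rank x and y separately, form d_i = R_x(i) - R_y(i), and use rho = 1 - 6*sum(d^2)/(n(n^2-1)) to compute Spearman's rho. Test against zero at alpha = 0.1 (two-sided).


Step 1: Rank x and y separately (midranks; no ties here).
rank(x): 2->1, 5->4, 3->2, 16->7, 14->6, 9->5, 4->3
rank(y): 2->2, 15->6, 1->1, 8->3, 14->5, 16->7, 13->4
Step 2: d_i = R_x(i) - R_y(i); compute d_i^2.
  (1-2)^2=1, (4-6)^2=4, (2-1)^2=1, (7-3)^2=16, (6-5)^2=1, (5-7)^2=4, (3-4)^2=1
sum(d^2) = 28.
Step 3: rho = 1 - 6*28 / (7*(7^2 - 1)) = 1 - 168/336 = 0.500000.
Step 4: Under H0, t = rho * sqrt((n-2)/(1-rho^2)) = 1.2910 ~ t(5).
Step 5: Two-sided p-value from the t-distribution with 5 df = 0.253170.
Step 6: alpha = 0.1. fail to reject H0.

rho = 0.5000, p = 0.253170, fail to reject H0 at alpha = 0.1.


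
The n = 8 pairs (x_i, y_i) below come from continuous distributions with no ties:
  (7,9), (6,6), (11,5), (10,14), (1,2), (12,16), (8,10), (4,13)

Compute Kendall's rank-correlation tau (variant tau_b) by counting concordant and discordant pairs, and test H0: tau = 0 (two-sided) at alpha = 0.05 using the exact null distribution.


Step 1: Enumerate the 28 unordered pairs (i,j) with i<j and classify each by sign(x_j-x_i) * sign(y_j-y_i).
  (1,2):dx=-1,dy=-3->C; (1,3):dx=+4,dy=-4->D; (1,4):dx=+3,dy=+5->C; (1,5):dx=-6,dy=-7->C
  (1,6):dx=+5,dy=+7->C; (1,7):dx=+1,dy=+1->C; (1,8):dx=-3,dy=+4->D; (2,3):dx=+5,dy=-1->D
  (2,4):dx=+4,dy=+8->C; (2,5):dx=-5,dy=-4->C; (2,6):dx=+6,dy=+10->C; (2,7):dx=+2,dy=+4->C
  (2,8):dx=-2,dy=+7->D; (3,4):dx=-1,dy=+9->D; (3,5):dx=-10,dy=-3->C; (3,6):dx=+1,dy=+11->C
  (3,7):dx=-3,dy=+5->D; (3,8):dx=-7,dy=+8->D; (4,5):dx=-9,dy=-12->C; (4,6):dx=+2,dy=+2->C
  (4,7):dx=-2,dy=-4->C; (4,8):dx=-6,dy=-1->C; (5,6):dx=+11,dy=+14->C; (5,7):dx=+7,dy=+8->C
  (5,8):dx=+3,dy=+11->C; (6,7):dx=-4,dy=-6->C; (6,8):dx=-8,dy=-3->C; (7,8):dx=-4,dy=+3->D
Step 2: C = 20, D = 8, total pairs = 28.
Step 3: tau = (C - D)/(n(n-1)/2) = (20 - 8)/28 = 0.428571.
Step 4: Exact two-sided p-value (enumerate n! = 40320 permutations of y under H0): p = 0.178869.
Step 5: alpha = 0.05. fail to reject H0.

tau_b = 0.4286 (C=20, D=8), p = 0.178869, fail to reject H0.


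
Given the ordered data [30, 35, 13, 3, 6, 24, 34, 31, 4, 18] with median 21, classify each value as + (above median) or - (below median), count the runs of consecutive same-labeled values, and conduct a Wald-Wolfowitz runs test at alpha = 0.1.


Step 1: Compute median = 21; label A = above, B = below.
Labels in order: AABBBAAABB  (n_A = 5, n_B = 5)
Step 2: Count runs R = 4.
Step 3: Under H0 (random ordering), E[R] = 2*n_A*n_B/(n_A+n_B) + 1 = 2*5*5/10 + 1 = 6.0000.
        Var[R] = 2*n_A*n_B*(2*n_A*n_B - n_A - n_B) / ((n_A+n_B)^2 * (n_A+n_B-1)) = 2000/900 = 2.2222.
        SD[R] = 1.4907.
Step 4: Continuity-corrected z = (R + 0.5 - E[R]) / SD[R] = (4 + 0.5 - 6.0000) / 1.4907 = -1.0062.
Step 5: Two-sided p-value via normal approximation = 2*(1 - Phi(|z|)) = 0.314305.
Step 6: alpha = 0.1. fail to reject H0.

R = 4, z = -1.0062, p = 0.314305, fail to reject H0.


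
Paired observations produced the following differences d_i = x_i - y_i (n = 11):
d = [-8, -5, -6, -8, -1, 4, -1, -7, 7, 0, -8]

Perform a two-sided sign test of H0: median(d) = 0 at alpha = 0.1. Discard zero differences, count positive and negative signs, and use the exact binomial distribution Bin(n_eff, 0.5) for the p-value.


Step 1: Discard zero differences. Original n = 11; n_eff = number of nonzero differences = 10.
Nonzero differences (with sign): -8, -5, -6, -8, -1, +4, -1, -7, +7, -8
Step 2: Count signs: positive = 2, negative = 8.
Step 3: Under H0: P(positive) = 0.5, so the number of positives S ~ Bin(10, 0.5).
Step 4: Two-sided exact p-value = sum of Bin(10,0.5) probabilities at or below the observed probability = 0.109375.
Step 5: alpha = 0.1. fail to reject H0.

n_eff = 10, pos = 2, neg = 8, p = 0.109375, fail to reject H0.


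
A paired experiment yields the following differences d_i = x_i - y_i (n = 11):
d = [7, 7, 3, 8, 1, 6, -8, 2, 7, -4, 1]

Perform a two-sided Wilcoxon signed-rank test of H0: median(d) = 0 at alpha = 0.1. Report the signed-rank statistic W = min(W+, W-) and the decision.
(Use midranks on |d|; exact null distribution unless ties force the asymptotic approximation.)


Step 1: Drop any zero differences (none here) and take |d_i|.
|d| = [7, 7, 3, 8, 1, 6, 8, 2, 7, 4, 1]
Step 2: Midrank |d_i| (ties get averaged ranks).
ranks: |7|->8, |7|->8, |3|->4, |8|->10.5, |1|->1.5, |6|->6, |8|->10.5, |2|->3, |7|->8, |4|->5, |1|->1.5
Step 3: Attach original signs; sum ranks with positive sign and with negative sign.
W+ = 8 + 8 + 4 + 10.5 + 1.5 + 6 + 3 + 8 + 1.5 = 50.5
W- = 10.5 + 5 = 15.5
(Check: W+ + W- = 66 should equal n(n+1)/2 = 66.)
Step 4: Test statistic W = min(W+, W-) = 15.5.
Step 5: Ties in |d|, so use the tie-corrected normal approximation.
        E[W] = n(n+1)/4 = 11*12/4 = 33.
        Tie groups: |d|=1 (t=2), |d|=7 (t=3), |d|=8 (t=2); sum(t^3 - t) = 36.
        Var[W] = n(n+1)(2n+1)/24 - sum(t^3-t)/48 = 3036/24 - 36/48 = 125.75.
        z = (W - E[W]) / sqrt(Var[W]) = (15.5 - 33) / 11.2138 = -1.5606.
        Two-sided p = 2*Phi(z) = 0.118625.
Step 6: alpha = 0.1. fail to reject H0.

W+ = 50.5, W- = 15.5, W = min = 15.5, p = 0.118625, fail to reject H0.


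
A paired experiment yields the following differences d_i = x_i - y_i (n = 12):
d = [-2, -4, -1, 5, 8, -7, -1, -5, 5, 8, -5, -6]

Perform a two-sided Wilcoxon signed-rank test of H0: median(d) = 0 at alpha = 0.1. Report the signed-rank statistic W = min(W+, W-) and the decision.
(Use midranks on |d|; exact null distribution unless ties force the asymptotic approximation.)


Step 1: Drop any zero differences (none here) and take |d_i|.
|d| = [2, 4, 1, 5, 8, 7, 1, 5, 5, 8, 5, 6]
Step 2: Midrank |d_i| (ties get averaged ranks).
ranks: |2|->3, |4|->4, |1|->1.5, |5|->6.5, |8|->11.5, |7|->10, |1|->1.5, |5|->6.5, |5|->6.5, |8|->11.5, |5|->6.5, |6|->9
Step 3: Attach original signs; sum ranks with positive sign and with negative sign.
W+ = 6.5 + 11.5 + 6.5 + 11.5 = 36
W- = 3 + 4 + 1.5 + 10 + 1.5 + 6.5 + 6.5 + 9 = 42
(Check: W+ + W- = 78 should equal n(n+1)/2 = 78.)
Step 4: Test statistic W = min(W+, W-) = 36.
Step 5: Ties in |d|, so use the tie-corrected normal approximation.
        E[W] = n(n+1)/4 = 12*13/4 = 39.
        Tie groups: |d|=1 (t=2), |d|=5 (t=4), |d|=8 (t=2); sum(t^3 - t) = 72.
        Var[W] = n(n+1)(2n+1)/24 - sum(t^3-t)/48 = 3900/24 - 72/48 = 161.
        z = (W - E[W]) / sqrt(Var[W]) = (36 - 39) / 12.6886 = -0.2364.
        Two-sided p = 2*Phi(z) = 0.813097.
Step 6: alpha = 0.1. fail to reject H0.

W+ = 36, W- = 42, W = min = 36, p = 0.813097, fail to reject H0.


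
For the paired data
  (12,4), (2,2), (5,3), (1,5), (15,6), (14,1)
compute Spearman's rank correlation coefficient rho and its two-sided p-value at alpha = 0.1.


Step 1: Rank x and y separately (midranks; no ties here).
rank(x): 12->4, 2->2, 5->3, 1->1, 15->6, 14->5
rank(y): 4->4, 2->2, 3->3, 5->5, 6->6, 1->1
Step 2: d_i = R_x(i) - R_y(i); compute d_i^2.
  (4-4)^2=0, (2-2)^2=0, (3-3)^2=0, (1-5)^2=16, (6-6)^2=0, (5-1)^2=16
sum(d^2) = 32.
Step 3: rho = 1 - 6*32 / (6*(6^2 - 1)) = 1 - 192/210 = 0.085714.
Step 4: Under H0, t = rho * sqrt((n-2)/(1-rho^2)) = 0.1721 ~ t(4).
Step 5: Two-sided p-value from the t-distribution with 4 df = 0.871743.
Step 6: alpha = 0.1. fail to reject H0.

rho = 0.0857, p = 0.871743, fail to reject H0 at alpha = 0.1.


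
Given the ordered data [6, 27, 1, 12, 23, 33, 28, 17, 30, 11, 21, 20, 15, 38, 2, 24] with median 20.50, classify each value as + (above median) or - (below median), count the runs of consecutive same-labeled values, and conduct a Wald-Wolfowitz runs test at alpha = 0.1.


Step 1: Compute median = 20.50; label A = above, B = below.
Labels in order: BABBAAABABABBABA  (n_A = 8, n_B = 8)
Step 2: Count runs R = 12.
Step 3: Under H0 (random ordering), E[R] = 2*n_A*n_B/(n_A+n_B) + 1 = 2*8*8/16 + 1 = 9.0000.
        Var[R] = 2*n_A*n_B*(2*n_A*n_B - n_A - n_B) / ((n_A+n_B)^2 * (n_A+n_B-1)) = 14336/3840 = 3.7333.
        SD[R] = 1.9322.
Step 4: Continuity-corrected z = (R - 0.5 - E[R]) / SD[R] = (12 - 0.5 - 9.0000) / 1.9322 = 1.2939.
Step 5: Two-sided p-value via normal approximation = 2*(1 - Phi(|z|)) = 0.195709.
Step 6: alpha = 0.1. fail to reject H0.

R = 12, z = 1.2939, p = 0.195709, fail to reject H0.


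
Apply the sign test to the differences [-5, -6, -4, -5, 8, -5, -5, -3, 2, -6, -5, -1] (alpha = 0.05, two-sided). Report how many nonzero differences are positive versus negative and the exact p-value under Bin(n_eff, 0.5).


Step 1: Discard zero differences. Original n = 12; n_eff = number of nonzero differences = 12.
Nonzero differences (with sign): -5, -6, -4, -5, +8, -5, -5, -3, +2, -6, -5, -1
Step 2: Count signs: positive = 2, negative = 10.
Step 3: Under H0: P(positive) = 0.5, so the number of positives S ~ Bin(12, 0.5).
Step 4: Two-sided exact p-value = sum of Bin(12,0.5) probabilities at or below the observed probability = 0.038574.
Step 5: alpha = 0.05. reject H0.

n_eff = 12, pos = 2, neg = 10, p = 0.038574, reject H0.


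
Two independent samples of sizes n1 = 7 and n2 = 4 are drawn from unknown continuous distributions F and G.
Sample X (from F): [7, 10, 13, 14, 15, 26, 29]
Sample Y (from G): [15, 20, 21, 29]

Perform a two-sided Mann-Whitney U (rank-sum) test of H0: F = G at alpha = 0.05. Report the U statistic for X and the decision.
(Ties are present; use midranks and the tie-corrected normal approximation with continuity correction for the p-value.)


Step 1: Combine and sort all 11 observations; assign midranks.
sorted (value, group): (7,X), (10,X), (13,X), (14,X), (15,X), (15,Y), (20,Y), (21,Y), (26,X), (29,X), (29,Y)
ranks: 7->1, 10->2, 13->3, 14->4, 15->5.5, 15->5.5, 20->7, 21->8, 26->9, 29->10.5, 29->10.5
Step 2: Rank sum for X: R1 = 1 + 2 + 3 + 4 + 5.5 + 9 + 10.5 = 35.
Step 3: U_X = R1 - n1(n1+1)/2 = 35 - 7*8/2 = 35 - 28 = 7.
       U_Y = n1*n2 - U_X = 28 - 7 = 21.
Step 4: Ties are present, so use the tie-corrected normal approximation (with continuity correction) for the p-value.
Step 5: p-value = 0.217200; compare to alpha = 0.05. fail to reject H0.

U_X = 7, p = 0.217200, fail to reject H0 at alpha = 0.05.


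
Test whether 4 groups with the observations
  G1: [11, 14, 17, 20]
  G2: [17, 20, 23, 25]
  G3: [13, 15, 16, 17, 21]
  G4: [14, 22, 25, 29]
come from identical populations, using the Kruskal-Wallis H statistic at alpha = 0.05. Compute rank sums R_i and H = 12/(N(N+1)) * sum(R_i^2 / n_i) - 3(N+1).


Step 1: Combine all N = 17 observations and assign midranks.
sorted (value, group, rank): (11,G1,1), (13,G3,2), (14,G1,3.5), (14,G4,3.5), (15,G3,5), (16,G3,6), (17,G1,8), (17,G2,8), (17,G3,8), (20,G1,10.5), (20,G2,10.5), (21,G3,12), (22,G4,13), (23,G2,14), (25,G2,15.5), (25,G4,15.5), (29,G4,17)
Step 2: Sum ranks within each group.
R_1 = 23 (n_1 = 4)
R_2 = 48 (n_2 = 4)
R_3 = 33 (n_3 = 5)
R_4 = 49 (n_4 = 4)
Step 3: H = 12/(N(N+1)) * sum(R_i^2/n_i) - 3(N+1)
     = 12/(17*18) * (23^2/4 + 48^2/4 + 33^2/5 + 49^2/4) - 3*18
     = 0.039216 * 1526.3 - 54
     = 5.854902.
Step 4: Ties present; correction factor C = 1 - 42/(17^3 - 17) = 0.991422. Corrected H = 5.854902 / 0.991422 = 5.905562.
Step 5: Under H0, H ~ chi^2(3); p-value = 0.116296.
Step 6: alpha = 0.05. fail to reject H0.

H = 5.9056, df = 3, p = 0.116296, fail to reject H0.


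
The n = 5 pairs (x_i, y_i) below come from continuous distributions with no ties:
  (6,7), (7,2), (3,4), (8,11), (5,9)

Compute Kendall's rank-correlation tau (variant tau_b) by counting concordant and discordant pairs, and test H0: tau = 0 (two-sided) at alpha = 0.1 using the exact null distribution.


Step 1: Enumerate the 10 unordered pairs (i,j) with i<j and classify each by sign(x_j-x_i) * sign(y_j-y_i).
  (1,2):dx=+1,dy=-5->D; (1,3):dx=-3,dy=-3->C; (1,4):dx=+2,dy=+4->C; (1,5):dx=-1,dy=+2->D
  (2,3):dx=-4,dy=+2->D; (2,4):dx=+1,dy=+9->C; (2,5):dx=-2,dy=+7->D; (3,4):dx=+5,dy=+7->C
  (3,5):dx=+2,dy=+5->C; (4,5):dx=-3,dy=-2->C
Step 2: C = 6, D = 4, total pairs = 10.
Step 3: tau = (C - D)/(n(n-1)/2) = (6 - 4)/10 = 0.200000.
Step 4: Exact two-sided p-value (enumerate n! = 120 permutations of y under H0): p = 0.816667.
Step 5: alpha = 0.1. fail to reject H0.

tau_b = 0.2000 (C=6, D=4), p = 0.816667, fail to reject H0.


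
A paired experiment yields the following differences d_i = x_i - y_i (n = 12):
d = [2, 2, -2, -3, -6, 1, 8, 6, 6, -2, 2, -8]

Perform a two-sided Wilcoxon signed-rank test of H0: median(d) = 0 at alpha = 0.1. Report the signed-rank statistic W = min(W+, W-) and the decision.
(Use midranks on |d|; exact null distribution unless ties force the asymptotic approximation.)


Step 1: Drop any zero differences (none here) and take |d_i|.
|d| = [2, 2, 2, 3, 6, 1, 8, 6, 6, 2, 2, 8]
Step 2: Midrank |d_i| (ties get averaged ranks).
ranks: |2|->4, |2|->4, |2|->4, |3|->7, |6|->9, |1|->1, |8|->11.5, |6|->9, |6|->9, |2|->4, |2|->4, |8|->11.5
Step 3: Attach original signs; sum ranks with positive sign and with negative sign.
W+ = 4 + 4 + 1 + 11.5 + 9 + 9 + 4 = 42.5
W- = 4 + 7 + 9 + 4 + 11.5 = 35.5
(Check: W+ + W- = 78 should equal n(n+1)/2 = 78.)
Step 4: Test statistic W = min(W+, W-) = 35.5.
Step 5: Ties in |d|, so use the tie-corrected normal approximation.
        E[W] = n(n+1)/4 = 12*13/4 = 39.
        Tie groups: |d|=2 (t=5), |d|=6 (t=3), |d|=8 (t=2); sum(t^3 - t) = 150.
        Var[W] = n(n+1)(2n+1)/24 - sum(t^3-t)/48 = 3900/24 - 150/48 = 159.375.
        z = (W - E[W]) / sqrt(Var[W]) = (35.5 - 39) / 12.6244 = -0.2772.
        Two-sided p = 2*Phi(z) = 0.781595.
Step 6: alpha = 0.1. fail to reject H0.

W+ = 42.5, W- = 35.5, W = min = 35.5, p = 0.781595, fail to reject H0.
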